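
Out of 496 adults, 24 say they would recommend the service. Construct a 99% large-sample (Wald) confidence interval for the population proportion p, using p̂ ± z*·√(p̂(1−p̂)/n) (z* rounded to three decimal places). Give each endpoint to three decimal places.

p̂ = 24/496 = 0.04839.
Standard error of p̂: √(0.046046/496) = √0.000092834 = 0.009635.
z* = 2.576 at the 99% level.
Margin of error: 2.576 × 0.009635 = 0.02482.
Interval: 0.04839 ± 0.02482 → (0.024, 0.073).

(0.024, 0.073)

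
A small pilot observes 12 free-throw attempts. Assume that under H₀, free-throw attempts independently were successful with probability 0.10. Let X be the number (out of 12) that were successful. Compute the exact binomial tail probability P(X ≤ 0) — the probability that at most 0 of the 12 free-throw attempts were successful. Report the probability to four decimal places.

P = 0.2824

X ~ Binomial(n=12, p=0.10).
P(X ≤ 0) = C(12,0)·0.10^0·0.90^12.
= 0.282430 = 0.2824.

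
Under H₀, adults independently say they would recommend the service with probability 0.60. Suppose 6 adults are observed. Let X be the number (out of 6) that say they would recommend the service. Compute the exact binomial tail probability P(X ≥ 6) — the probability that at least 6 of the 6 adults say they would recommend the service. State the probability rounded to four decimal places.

X is binomial with n = 6 and p = 0.60.
P(X ≥ 6) = C(6,6)·0.60^6·0.40^0.
= 0.046656 = 0.0467.

P = 0.0467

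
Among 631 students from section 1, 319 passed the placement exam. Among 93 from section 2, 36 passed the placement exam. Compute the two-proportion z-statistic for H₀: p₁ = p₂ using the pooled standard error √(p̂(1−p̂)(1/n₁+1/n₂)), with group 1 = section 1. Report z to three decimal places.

Sample proportions: p̂₁ = 319/631 = 0.50555 and p̂₂ = 36/93 = 0.38710.
Pooled p̂ = (319+36)/(631+93) = 355/724 = 0.49033.
SE = √[p̂(1−p̂)(1/n₁+1/n₂)] = √[0.49033·0.50967·(1/631+1/93)] ≈ 0.055527.
z = 0.11845/0.055527 = 2.133.

z = 2.133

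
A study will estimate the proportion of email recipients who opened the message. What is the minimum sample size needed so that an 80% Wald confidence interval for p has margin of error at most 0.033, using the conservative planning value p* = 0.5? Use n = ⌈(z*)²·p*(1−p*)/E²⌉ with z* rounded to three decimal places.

n = 378

The 80% critical value is z* = 1.282.
p*(1−p*) = 0.50·0.50 = 0.2500.
(z*)²·p*(1−p*)/E² = 1.643524·0.2500/0.001089 = 377.301.
⌈377.301⌉ = 378.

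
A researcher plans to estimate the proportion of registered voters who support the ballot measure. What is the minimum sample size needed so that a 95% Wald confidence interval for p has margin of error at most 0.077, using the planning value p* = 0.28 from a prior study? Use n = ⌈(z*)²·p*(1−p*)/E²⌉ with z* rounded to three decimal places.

n = 131

For 95% confidence, z* = 1.960.
p*(1−p*) = 0.2016.
(z*)²·p*(1−p*)/E² = 3.841600·0.2016/0.005929 = 130.623.
Rounding up, n = 131.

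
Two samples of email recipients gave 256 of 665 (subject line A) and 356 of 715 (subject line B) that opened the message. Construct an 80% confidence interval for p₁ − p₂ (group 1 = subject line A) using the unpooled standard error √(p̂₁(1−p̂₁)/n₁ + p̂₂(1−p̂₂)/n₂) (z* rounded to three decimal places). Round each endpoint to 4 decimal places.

p̂₁ = 256/665 = 0.38496, p̂₂ = 356/715 = 0.49790; p̂₁ − p̂₂ = -0.11294.
Unpooled SE = √(p̂₁(1−p̂₁)/n₁ + p̂₂(1−p̂₂)/n₂) = √(0.000356040 + 0.000349644) = 0.026565.
The 80% critical value is z* = 1.282. Margin of error = 0.03406.
Interval: -0.11294 ± 0.03406 → (-0.1470, -0.0789).

(-0.1470, -0.0789)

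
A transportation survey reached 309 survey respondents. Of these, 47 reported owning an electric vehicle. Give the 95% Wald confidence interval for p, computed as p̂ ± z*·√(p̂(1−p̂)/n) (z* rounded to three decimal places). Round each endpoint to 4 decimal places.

Sample proportion p̂ = 47/309 = 0.15210.
SE = √(p̂(1−p̂)/n) = √(0.128968/309) = 0.020430.
z* = 1.960 at the 95% level.
Margin = 1.960·0.020430 = 0.04004.
CI: 0.15210 ± 0.04004 = (0.1121, 0.1921).

(0.1121, 0.1921)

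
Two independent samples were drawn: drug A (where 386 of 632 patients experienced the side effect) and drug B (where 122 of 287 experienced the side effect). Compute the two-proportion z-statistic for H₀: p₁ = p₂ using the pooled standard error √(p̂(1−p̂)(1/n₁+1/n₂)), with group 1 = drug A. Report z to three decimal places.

z = 5.246

p̂₁ = 386/632 = 0.61076, p̂₂ = 122/287 = 0.42509.
Pooling: p̂ = 508/919 = 0.55277.
SE = √[p̂(1−p̂)(1/n₁+1/n₂)] = √[0.55277·0.44723·(1/632+1/287)] ≈ 0.035391.
z = 0.18567/0.035391 = 5.246.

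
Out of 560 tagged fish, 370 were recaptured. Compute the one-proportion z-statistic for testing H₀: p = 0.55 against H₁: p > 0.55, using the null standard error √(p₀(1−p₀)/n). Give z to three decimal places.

z = 5.266

p̂ = 370/560 = 0.66071.
SE₀ = √(0.55·0.45/560) = 0.021023.
z = (p̂ − p₀)/SE = (0.66071 − 0.55)/0.021023 = 5.266.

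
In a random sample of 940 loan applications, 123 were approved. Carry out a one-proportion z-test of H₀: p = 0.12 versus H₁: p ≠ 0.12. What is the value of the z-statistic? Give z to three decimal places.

With x = 123 successes in n = 940, p̂ = 0.13085.
Under H₀, SE = √(p₀(1−p₀)/n) = √(0.12·0.88/940) = √0.000112340 = 0.010599.
z = (0.13085 − 0.12)/0.010599 = 0.01085/0.010599 = 1.024.

z = 1.024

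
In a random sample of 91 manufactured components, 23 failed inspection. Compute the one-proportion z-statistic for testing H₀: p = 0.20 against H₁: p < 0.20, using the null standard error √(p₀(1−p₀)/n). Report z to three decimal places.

The sample proportion is 23/91 = 0.25275.
Under H₀, SE = √(p₀(1−p₀)/n) = √(0.20·0.80/91) = √0.001758242 = 0.041931.
z = (0.25275 − 0.20)/0.041931 = 0.05275/0.041931 = 1.258.

z = 1.258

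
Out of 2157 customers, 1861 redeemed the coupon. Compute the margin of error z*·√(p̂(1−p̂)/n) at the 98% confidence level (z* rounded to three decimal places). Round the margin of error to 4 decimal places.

With x = 1861 successes in n = 2157, p̂ = 0.86277.
SE = √(p̂(1−p̂)/n) = √(0.118396/2157) = 0.007409.
The 98% critical value is z* = 2.326.
ME = 2.326·0.007409 = 0.0172.

ME = 0.0172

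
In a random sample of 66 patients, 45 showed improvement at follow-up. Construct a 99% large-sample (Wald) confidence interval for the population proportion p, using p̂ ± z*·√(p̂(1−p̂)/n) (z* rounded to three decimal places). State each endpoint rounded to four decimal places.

p̂ = 45/66 = 0.68182.
SE(p̂) = √(0.68182·0.31818/66) = 0.057332.
The 99% critical value is z* = 2.576.
Margin = 2.576·0.057332 = 0.14769.
So the interval runs from 0.5341 to 0.8295.

(0.5341, 0.8295)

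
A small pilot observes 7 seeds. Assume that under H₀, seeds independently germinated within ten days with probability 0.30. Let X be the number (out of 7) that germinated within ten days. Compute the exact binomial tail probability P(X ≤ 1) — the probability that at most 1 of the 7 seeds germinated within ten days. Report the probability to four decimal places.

P = 0.3294

X is binomial with n = 7 and p = 0.30.
P(X ≤ 1) = C(7,0)·0.30^0·0.70^7 + C(7,1)·0.30^1·0.70^6.
= 0.082354 + 0.247063 = 0.3294.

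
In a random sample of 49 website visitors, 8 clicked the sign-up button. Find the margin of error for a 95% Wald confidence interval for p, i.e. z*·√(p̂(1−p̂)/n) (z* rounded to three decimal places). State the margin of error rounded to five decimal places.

ME = 0.10349

With x = 8 successes in n = 49, p̂ = 0.16327.
SE = √(p̂(1−p̂)/n) = √(0.136610/49) = 0.052801.
The 95% critical value is z* = 1.960.
So ME = 0.10349.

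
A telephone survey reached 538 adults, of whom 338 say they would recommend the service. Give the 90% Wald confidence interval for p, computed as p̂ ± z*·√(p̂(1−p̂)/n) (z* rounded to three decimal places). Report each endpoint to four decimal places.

p̂ = 338/538 = 0.62825.
SE(p̂) = √(0.62825·0.37175/538) = 0.020835.
The 90% critical value is z* = 1.645.
Margin = 1.645·0.020835 = 0.03427.
So the interval runs from 0.5940 to 0.6625.

(0.5940, 0.6625)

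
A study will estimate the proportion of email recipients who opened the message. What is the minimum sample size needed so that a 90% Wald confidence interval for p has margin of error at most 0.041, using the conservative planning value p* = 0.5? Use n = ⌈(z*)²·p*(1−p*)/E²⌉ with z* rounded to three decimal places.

For 90% confidence, z* = 1.645.
p*(1−p*) = 0.50·0.50 = 0.2500.
(z*)²·p*(1−p*)/E² = 2.706025·0.2500/0.001681 = 402.443.
⌈402.443⌉ = 403.

n = 403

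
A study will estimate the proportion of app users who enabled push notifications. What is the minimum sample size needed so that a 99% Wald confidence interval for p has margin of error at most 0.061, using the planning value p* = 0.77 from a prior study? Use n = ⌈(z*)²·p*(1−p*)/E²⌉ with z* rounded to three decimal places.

For 99% confidence, z* = 2.576.
p*(1−p*) = 0.77·0.23 = 0.1771.
(z*)²·p*(1−p*)/E² = 6.635776·0.1771/0.003721 = 315.828.
Rounding up, n = 316.

n = 316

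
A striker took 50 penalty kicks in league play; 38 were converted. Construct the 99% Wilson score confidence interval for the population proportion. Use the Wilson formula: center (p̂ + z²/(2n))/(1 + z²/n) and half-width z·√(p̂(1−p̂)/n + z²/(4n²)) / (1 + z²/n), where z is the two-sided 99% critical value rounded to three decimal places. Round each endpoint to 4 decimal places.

Here p̂ = 38/50 = 0.76000 and z = 2.576 (z² = 6.635776).
Denominator 1 + z²/n = 1 + 6.635776/50 = 1.132716.
Center = (0.76000 + 0.066358)/1.132716 = 0.72954.
Radicand: p̂(1−p̂)/n + z²/(4n²) = 0.003648000 + 0.000663578 = 0.004311578.
Half-width = z·√(radicand)/denom = 2.576·0.065663/1.132716 = 0.14933.
So the interval runs from 0.5802 to 0.8789.

(0.5802, 0.8789)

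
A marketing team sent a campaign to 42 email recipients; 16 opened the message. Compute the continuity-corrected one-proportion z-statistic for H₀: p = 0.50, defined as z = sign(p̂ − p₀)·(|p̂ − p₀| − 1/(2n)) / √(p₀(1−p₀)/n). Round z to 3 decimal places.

z = -1.389

With x = 16 successes in n = 42, p̂ = 0.38095. p̂ − p₀ = -0.119048.
Continuity correction 1/(2n) = 1/84 = 0.011905.
Corrected numerator: |-0.119048| − 0.011905 = 0.107143.
Under H₀, SE = √(p₀(1−p₀)/n) = √(0.50·0.50/42) = √0.005952381 = 0.077152.
z = (−)0.107143/0.077152 = -1.389.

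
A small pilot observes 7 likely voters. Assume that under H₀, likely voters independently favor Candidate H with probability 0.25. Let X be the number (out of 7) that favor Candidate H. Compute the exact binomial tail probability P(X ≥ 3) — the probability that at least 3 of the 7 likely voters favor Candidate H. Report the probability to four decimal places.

P = 0.2436

X ~ Binomial(n=7, p=0.25).
P(X ≥ 3) = Σ_{j=3}^{7} C(7,j)·0.25^j·0.75^{7−j}.
= 0.173035 + 0.057678 + 0.011536 + 0.001282 + 0.000061 = 0.2436.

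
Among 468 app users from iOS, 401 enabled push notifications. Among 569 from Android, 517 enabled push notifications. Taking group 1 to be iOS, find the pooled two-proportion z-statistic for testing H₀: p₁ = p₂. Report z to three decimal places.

p̂₁ = 401/468 = 0.85684, p̂₂ = 517/569 = 0.90861.
Pooling: p̂ = 918/1037 = 0.88525.
Pooled SE = √[0.1015856·0.00389422] ≈ 0.019890.
z = (p̂₁ − p̂₂)/SE = (0.85684 − 0.90861)/0.019890 = -0.05177/0.019890 = -2.603.

z = -2.603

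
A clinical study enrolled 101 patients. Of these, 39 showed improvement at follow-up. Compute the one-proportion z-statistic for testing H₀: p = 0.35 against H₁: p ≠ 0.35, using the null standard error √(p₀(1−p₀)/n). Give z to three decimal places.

z = 0.761

With x = 39 successes in n = 101, p̂ = 0.38614.
SE₀ = √(0.35·0.65/101) = 0.047460.
z = (0.38614 − 0.35)/0.047460 = 0.03614/0.047460 = 0.761.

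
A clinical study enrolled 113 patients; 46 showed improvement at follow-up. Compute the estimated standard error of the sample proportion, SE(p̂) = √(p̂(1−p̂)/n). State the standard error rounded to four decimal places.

Sample proportion p̂ = 46/113 = 0.40708.
p̂(1−p̂) = 0.241366.
SE = √(0.241366/113) = √0.002135982 = 0.0462.

SE = 0.0462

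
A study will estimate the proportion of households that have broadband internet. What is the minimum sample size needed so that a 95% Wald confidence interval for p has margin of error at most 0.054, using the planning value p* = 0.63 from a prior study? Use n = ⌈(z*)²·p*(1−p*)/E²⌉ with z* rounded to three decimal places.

n = 308

For 95% confidence, z* = 1.960.
p*(1−p*) = 0.2331.
(z*)²·p*(1−p*)/E² = 3.841600·0.2331/0.002916 = 307.091.
⌈307.091⌉ = 308.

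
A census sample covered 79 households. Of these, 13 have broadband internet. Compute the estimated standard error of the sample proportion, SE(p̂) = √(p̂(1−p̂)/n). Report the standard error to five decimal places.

SE = 0.04172

Sample proportion p̂ = 13/79 = 0.16456.
p̂(1−p̂) = 0.16456·0.83544 = 0.137480.
Dividing by n and taking the root: √0.001740253 = 0.04172.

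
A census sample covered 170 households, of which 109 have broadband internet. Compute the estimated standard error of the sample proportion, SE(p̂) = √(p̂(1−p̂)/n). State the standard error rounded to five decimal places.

The sample proportion is 109/170 = 0.64118.
p̂(1−p̂) = 0.64118·0.35882 = 0.230068.
SE = √(0.230068/170) = 0.03679.

SE = 0.03679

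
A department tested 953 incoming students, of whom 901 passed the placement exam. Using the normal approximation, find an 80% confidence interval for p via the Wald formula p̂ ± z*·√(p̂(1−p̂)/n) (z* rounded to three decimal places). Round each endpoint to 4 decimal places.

p̂ = 901/953 = 0.94544.
SE(p̂) = √(0.94544·0.05456/953) = 0.007357.
z* = 1.282 at the 80% level.
Margin of error: 1.282 × 0.007357 = 0.00943.
Interval: 0.94544 ± 0.00943 → (0.9360, 0.9549).

(0.9360, 0.9549)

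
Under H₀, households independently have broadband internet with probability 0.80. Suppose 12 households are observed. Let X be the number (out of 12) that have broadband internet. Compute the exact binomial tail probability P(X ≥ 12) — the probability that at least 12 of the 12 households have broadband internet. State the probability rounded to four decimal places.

P = 0.0687

X ~ Binomial(n=12, p=0.80).
P(X ≥ 12) = C(12,12)·0.80^12·0.20^0.
= 0.068719 = 0.0687.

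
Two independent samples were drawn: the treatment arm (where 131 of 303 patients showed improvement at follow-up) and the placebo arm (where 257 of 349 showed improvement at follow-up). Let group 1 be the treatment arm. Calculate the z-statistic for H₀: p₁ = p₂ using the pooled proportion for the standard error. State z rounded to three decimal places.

z = -7.888

Sample proportions: p̂₁ = 131/303 = 0.43234 and p̂₂ = 257/349 = 0.73639.
Pooled p̂ = (131+257)/(303+349) = 388/652 = 0.59509.
Pooled SE = √[0.2409575·0.00616566] ≈ 0.038544.
z = (p̂₁ − p̂₂)/SE = (0.43234 − 0.73639)/0.038544 = -0.30405/0.038544 = -7.888.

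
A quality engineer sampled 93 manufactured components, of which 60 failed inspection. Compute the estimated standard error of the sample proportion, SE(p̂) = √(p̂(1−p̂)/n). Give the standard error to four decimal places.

With x = 60 successes in n = 93, p̂ = 0.64516.
p̂(1−p̂) = 0.64516·0.35484 = 0.228929.
SE = √(0.228929/93) = 0.0496.

SE = 0.0496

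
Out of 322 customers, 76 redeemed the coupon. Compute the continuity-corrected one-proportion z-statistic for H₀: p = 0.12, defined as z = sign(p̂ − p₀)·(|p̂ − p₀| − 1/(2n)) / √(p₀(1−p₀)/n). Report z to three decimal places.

p̂ = 76/322 = 0.23602. p̂ − p₀ = 0.116025.
Continuity correction 1/(2n) = 1/644 = 0.001553.
Corrected numerator: |0.116025| − 0.001553 = 0.114472.
Under H₀, SE = √(p₀(1−p₀)/n) = √(0.12·0.88/322) = √0.000327950 = 0.018109.
z = +0.114472/0.018109 = 6.321.

z = 6.321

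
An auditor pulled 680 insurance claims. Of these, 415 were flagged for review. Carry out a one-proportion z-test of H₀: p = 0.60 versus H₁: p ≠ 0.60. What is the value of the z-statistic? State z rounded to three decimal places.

The sample proportion is 415/680 = 0.61029.
Under H₀, SE = √(p₀(1−p₀)/n) = √(0.60·0.40/680) = √0.000352941 = 0.018787.
Test statistic: z = 0.01029/0.018787 = 0.548.

z = 0.548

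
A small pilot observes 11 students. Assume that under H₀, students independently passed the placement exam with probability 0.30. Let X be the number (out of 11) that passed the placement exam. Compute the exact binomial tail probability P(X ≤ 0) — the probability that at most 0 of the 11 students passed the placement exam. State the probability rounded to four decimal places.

P = 0.0198

X is binomial with n = 11 and p = 0.30.
P(X ≤ 0) = C(11,0)·0.30^0·0.70^11.
= 0.019773 = 0.0198.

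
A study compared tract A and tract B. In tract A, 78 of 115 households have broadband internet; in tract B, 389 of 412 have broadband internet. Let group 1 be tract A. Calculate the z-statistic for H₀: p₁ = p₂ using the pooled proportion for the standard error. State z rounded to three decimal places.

z = -7.938

p̂₁ = 78/115 = 0.67826, p̂₂ = 389/412 = 0.94417.
Pooled p̂ = (78+389)/(115+412) = 467/527 = 0.88615.
Pooled SE = √[0.1008897·0.01112284] ≈ 0.033499.
z = -0.26591/0.033499 = -7.938.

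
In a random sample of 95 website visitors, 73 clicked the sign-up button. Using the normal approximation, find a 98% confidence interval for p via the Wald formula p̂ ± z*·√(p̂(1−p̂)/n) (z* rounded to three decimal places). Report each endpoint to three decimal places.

(0.668, 0.869)

Sample proportion p̂ = 73/95 = 0.76842.
Standard error of p̂: √(0.177950/95) = √0.001873159 = 0.043280.
z* = 2.326 at the 98% level.
Margin of error: 2.326 × 0.043280 = 0.10067.
CI: 0.76842 ± 0.10067 = (0.668, 0.869).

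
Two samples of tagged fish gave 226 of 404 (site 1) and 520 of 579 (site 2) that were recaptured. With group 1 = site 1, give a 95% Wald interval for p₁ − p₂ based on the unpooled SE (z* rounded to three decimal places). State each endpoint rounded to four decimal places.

p̂₁ = 0.55941, p̂₂ = 0.89810, so the observed difference is -0.33869.
Unpooled SE = √(p̂₁(1−p̂₁)/n₁ + p̂₂(1−p̂₂)/n₂) = √(0.000610077 + 0.000158059) = 0.027715.
z* = 1.960 at the 95% level. Margin of error = 0.05432.
Interval: -0.33869 ± 0.05432 → (-0.3930, -0.2844).

(-0.3930, -0.2844)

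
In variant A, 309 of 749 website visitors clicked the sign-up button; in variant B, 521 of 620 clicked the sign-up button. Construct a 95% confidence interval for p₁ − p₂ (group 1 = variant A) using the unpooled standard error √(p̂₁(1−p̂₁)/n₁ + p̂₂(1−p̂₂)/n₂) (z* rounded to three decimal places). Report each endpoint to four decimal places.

(-0.4733, -0.3822)

p̂₁ = 0.41255, p̂₂ = 0.84032, so the observed difference is -0.42777.
Unpooled SE = √(p̂₁(1−p̂₁)/n₁ + p̂₂(1−p̂₂)/n₂) = √(0.000323568 + 0.000216420) = 0.023238.
For 95% confidence, z* = 1.960. Margin of error = 0.04555.
CI: -0.42777 ± 0.04555 = (-0.4733, -0.3822).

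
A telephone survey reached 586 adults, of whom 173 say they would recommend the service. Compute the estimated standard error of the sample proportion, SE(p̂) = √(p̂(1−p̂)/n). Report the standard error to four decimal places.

p̂ = 173/586 = 0.29522.
p̂(1−p̂) = 0.208065.
SE = √(0.208065/586) = 0.0188.

SE = 0.0188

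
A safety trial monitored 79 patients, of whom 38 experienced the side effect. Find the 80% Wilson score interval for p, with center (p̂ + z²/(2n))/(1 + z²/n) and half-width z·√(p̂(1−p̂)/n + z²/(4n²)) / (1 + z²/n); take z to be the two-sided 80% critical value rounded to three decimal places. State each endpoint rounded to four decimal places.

p̂ = 38/79 = 0.48101; z = 1.282, so z² = 1.643524.
Denominator 1 + z²/n = 1 + 1.643524/79 = 1.020804.
Center = (0.48101 + 0.010402)/1.020804 = 0.48140.
Radicand: p̂(1−p̂)/n + z²/(4n²) = 0.003159993 + 0.000065836 = 0.003225829.
Half-width = z·√(radicand)/denom = 1.282·0.056796/1.020804 = 0.07133.
So the interval runs from 0.4101 to 0.5527.

(0.4101, 0.5527)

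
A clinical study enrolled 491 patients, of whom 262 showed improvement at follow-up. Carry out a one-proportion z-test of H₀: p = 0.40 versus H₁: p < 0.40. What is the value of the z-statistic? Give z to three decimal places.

z = 6.043

The sample proportion is 262/491 = 0.53360.
Under H₀, SE = √(p₀(1−p₀)/n) = √(0.40·0.60/491) = √0.000488798 = 0.022109.
Test statistic: z = 0.13360/0.022109 = 6.043.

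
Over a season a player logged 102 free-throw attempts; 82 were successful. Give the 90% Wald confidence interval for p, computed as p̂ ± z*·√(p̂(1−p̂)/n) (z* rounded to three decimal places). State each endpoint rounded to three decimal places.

Sample proportion p̂ = 82/102 = 0.80392.
SE(p̂) = √(0.80392·0.19608/102) = 0.039312.
For 90% confidence, z* = 1.645.
Margin of error: 1.645 × 0.039312 = 0.06467.
So the interval runs from 0.739 to 0.869.

(0.739, 0.869)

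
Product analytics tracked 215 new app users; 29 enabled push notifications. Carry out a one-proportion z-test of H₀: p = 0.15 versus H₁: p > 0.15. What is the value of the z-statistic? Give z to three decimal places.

The sample proportion is 29/215 = 0.13488.
Null standard error: √(0.15·0.85/215) = √0.000593023 = 0.024352.
z = (p̂ − p₀)/SE = (0.13488 − 0.15)/0.024352 = -0.621.

z = -0.621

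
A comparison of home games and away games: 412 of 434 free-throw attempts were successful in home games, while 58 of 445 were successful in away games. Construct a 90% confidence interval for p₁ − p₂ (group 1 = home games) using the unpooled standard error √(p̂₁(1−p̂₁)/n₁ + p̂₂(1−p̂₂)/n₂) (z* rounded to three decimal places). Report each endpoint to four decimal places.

(0.7875, 0.8504)

p̂₁ = 412/434 = 0.94931, p̂₂ = 58/445 = 0.13034; p̂₁ − p̂₂ = 0.81897.
SE = √(0.000110879 + 0.000254718) = √0.000365597 = 0.019121.
The 90% critical value is z* = 1.645. Margin of error = 0.03145.
So the interval runs from 0.7875 to 0.8504.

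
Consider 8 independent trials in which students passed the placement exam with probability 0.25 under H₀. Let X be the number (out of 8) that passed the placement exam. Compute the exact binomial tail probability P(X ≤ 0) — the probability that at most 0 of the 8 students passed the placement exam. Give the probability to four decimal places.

X ~ Binomial(n=8, p=0.25).
P(X ≤ 0) = C(8,0)·0.25^0·0.75^8.
= 0.100113 = 0.1001.

P = 0.1001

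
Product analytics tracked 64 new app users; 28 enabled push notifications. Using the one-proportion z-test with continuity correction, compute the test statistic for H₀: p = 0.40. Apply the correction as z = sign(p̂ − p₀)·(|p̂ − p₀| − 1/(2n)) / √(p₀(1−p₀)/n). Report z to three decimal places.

z = 0.485

The sample proportion is 28/64 = 0.43750. p̂ − p₀ = 0.037500.
Continuity correction 1/(2n) = 1/128 = 0.007812.
Corrected numerator: |0.037500| − 0.007812 = 0.029688.
SE₀ = √(0.40·0.60/64) = 0.061237.
z = (+)0.029688/0.061237 = 0.485.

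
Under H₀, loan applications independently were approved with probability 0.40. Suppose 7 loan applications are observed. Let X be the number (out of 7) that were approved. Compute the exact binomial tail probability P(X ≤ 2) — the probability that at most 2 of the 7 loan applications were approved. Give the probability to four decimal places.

P = 0.4199

X is binomial with n = 7 and p = 0.40.
P(X ≤ 2) = C(7,0)·0.40^0·0.60^7 + C(7,1)·0.40^1·0.60^6 + C(7,2)·0.40^2·0.60^5.
= 0.027994 + 0.130637 + 0.261274 = 0.4199.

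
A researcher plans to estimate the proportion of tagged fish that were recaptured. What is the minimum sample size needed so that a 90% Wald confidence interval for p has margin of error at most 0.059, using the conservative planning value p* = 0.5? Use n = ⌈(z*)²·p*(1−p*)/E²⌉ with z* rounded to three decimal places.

For 90% confidence, z* = 1.645.
p*(1−p*) = 0.2500.
(z*)²·p*(1−p*)/E² = 2.706025·0.2500/0.003481 = 194.343.
⌈194.343⌉ = 195.

n = 195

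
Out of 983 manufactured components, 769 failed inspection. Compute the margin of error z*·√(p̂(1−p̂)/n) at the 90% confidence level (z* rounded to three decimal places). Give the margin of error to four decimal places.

The sample proportion is 769/983 = 0.78230.
Standard error of p̂: √(0.170307/983) = √0.000173253 = 0.013163.
z* = 1.645 at the 90% level.
So ME = 0.0217.

ME = 0.0217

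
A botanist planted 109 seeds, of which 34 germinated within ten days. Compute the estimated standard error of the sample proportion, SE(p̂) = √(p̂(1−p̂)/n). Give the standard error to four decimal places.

With x = 34 successes in n = 109, p̂ = 0.31193.
p̂(1−p̂) = 0.31193·0.68807 = 0.214630.
Dividing by n and taking the root: √0.001969083 = 0.0444.

SE = 0.0444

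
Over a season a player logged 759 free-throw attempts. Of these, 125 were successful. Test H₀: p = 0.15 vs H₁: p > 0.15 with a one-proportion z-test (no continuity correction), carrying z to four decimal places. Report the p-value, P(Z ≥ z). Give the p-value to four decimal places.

p̂ = 125/759 = 0.16469.
Null standard error: √(0.15·0.85/759) = √0.000167984 = 0.012961.
Test statistic (full precision, shown to 4 dp): z = (125/759 − 0.15)/SE₀ ≈ 1.1334.
From the standard normal, P(Z ≥ z) = 0.1285.

p-value = 0.1285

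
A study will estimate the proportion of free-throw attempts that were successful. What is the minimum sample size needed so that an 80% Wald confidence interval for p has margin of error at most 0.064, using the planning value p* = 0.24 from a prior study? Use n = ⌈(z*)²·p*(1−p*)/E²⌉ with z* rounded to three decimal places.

For 80% confidence, z* = 1.282.
p*(1−p*) = 0.1824.
Required n before rounding: 1.643524 × 0.1824 / 0.064² = 73.188.
⌈73.188⌉ = 74.

n = 74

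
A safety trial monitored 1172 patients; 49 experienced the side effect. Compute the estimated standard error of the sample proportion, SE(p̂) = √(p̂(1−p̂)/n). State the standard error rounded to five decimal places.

SE = 0.00585

The sample proportion is 49/1172 = 0.04181.
p̂(1−p̂) = 0.040062.
Dividing by n and taking the root: √0.000034183 = 0.00585.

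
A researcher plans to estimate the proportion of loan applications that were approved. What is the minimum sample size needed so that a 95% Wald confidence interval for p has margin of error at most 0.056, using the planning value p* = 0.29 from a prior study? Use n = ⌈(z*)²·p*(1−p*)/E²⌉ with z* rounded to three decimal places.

n = 253

z* = 1.960 at the 95% level.
p*(1−p*) = 0.29·0.71 = 0.2059.
Required n before rounding: 3.841600 × 0.2059 / 0.056² = 252.227.
Rounding up, n = 253.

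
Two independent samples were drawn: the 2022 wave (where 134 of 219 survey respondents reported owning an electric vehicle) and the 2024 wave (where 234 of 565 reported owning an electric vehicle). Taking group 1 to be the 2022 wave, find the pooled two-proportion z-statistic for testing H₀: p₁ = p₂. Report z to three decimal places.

z = 4.977

p̂₁ = 134/219 = 0.61187, p̂₂ = 234/565 = 0.41416.
Pooling: p̂ = 368/784 = 0.46939.
SE = √[p̂(1−p̂)(1/n₁+1/n₂)] = √[0.46939·0.53061·(1/219+1/565)] ≈ 0.039725.
z = (p̂₁ − p̂₂)/SE = (0.61187 − 0.41416)/0.039725 = 0.19771/0.039725 = 4.977.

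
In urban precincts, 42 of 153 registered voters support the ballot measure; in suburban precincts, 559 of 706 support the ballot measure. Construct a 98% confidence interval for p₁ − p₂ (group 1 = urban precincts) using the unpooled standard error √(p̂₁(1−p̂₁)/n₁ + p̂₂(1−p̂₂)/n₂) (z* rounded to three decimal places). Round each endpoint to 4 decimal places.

p̂₁ = 42/153 = 0.27451, p̂₂ = 559/706 = 0.79178; p̂₁ − p̂₂ = -0.51727.
SE = √(0.001301661 + 0.000233515) = √0.001535176 = 0.039181.
The 98% critical value is z* = 2.326. Margin of error = 0.09114.
So the interval runs from -0.6084 to -0.4261.

(-0.6084, -0.4261)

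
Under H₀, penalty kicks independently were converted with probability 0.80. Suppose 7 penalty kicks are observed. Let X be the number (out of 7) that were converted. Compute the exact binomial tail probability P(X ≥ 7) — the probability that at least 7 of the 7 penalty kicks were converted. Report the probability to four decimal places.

P = 0.2097

X is binomial with n = 7 and p = 0.80.
P(X ≥ 7) = C(7,7)·0.80^7·0.20^0.
= 0.209715 = 0.2097.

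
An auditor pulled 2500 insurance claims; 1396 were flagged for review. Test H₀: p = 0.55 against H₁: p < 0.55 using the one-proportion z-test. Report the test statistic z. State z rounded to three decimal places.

z = 0.844

With x = 1396 successes in n = 2500, p̂ = 0.55840.
Under H₀, SE = √(p₀(1−p₀)/n) = √(0.55·0.45/2500) = √0.000099000 = 0.009950.
z = (p̂ − p₀)/SE = (0.55840 − 0.55)/0.009950 = 0.844.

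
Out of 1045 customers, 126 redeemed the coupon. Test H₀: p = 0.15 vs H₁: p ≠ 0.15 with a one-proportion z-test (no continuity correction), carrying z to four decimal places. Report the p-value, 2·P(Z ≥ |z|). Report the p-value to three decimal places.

p-value = 0.008

With x = 126 successes in n = 1045, p̂ = 0.12057.
SE₀ = √(0.15·0.85/1045) = 0.011046.
z = (p̂ − p₀)/SE = (126/1045 − 0.15)/0.011046 ≈ -2.6640.
p-value = 2·P(Z ≥ |z|) with z = -2.6640 → 0.008.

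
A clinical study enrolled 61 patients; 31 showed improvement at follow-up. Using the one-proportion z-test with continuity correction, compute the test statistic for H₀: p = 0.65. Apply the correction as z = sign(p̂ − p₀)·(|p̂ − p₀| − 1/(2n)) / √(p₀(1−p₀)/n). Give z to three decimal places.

z = -2.188

p̂ = 31/61 = 0.50820. p̂ − p₀ = -0.141803.
Continuity correction 1/(2n) = 1/122 = 0.008197.
Corrected numerator: |-0.141803| − 0.008197 = 0.133606.
Null standard error: √(0.65·0.35/61) = √0.003729508 = 0.061070.
z = (−)0.133606/0.061070 = -2.188.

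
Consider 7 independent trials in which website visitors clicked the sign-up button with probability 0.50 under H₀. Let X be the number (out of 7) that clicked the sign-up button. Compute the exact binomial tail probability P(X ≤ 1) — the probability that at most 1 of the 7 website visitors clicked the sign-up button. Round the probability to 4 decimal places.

X is binomial with n = 7 and p = 0.50.
P(X ≤ 1) = C(7,0)·0.50^0·0.50^7 + C(7,1)·0.50^1·0.50^6.
= 0.007812 + 0.054688 = 0.0625.

P = 0.0625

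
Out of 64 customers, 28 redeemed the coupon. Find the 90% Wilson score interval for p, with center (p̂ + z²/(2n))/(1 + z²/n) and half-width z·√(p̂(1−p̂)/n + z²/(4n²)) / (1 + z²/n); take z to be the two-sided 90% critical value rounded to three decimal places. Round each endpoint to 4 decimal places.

(0.3401, 0.5400)

p̂ = 28/64 = 0.43750; z = 1.645, so z² = 2.706025.
Denominator 1 + z²/n = 1 + 2.706025/64 = 1.042282.
Adjusted center: (0.43750 + z²/(2n))/1.042282 = 0.44004.
Radicand: p̂(1−p̂)/n + z²/(4n²) = 0.003845215 + 0.000165163 = 0.004010378.
Half-width = z·√(radicand)/denom = 1.645·0.063328/1.042282 = 0.09995.
Interval: 0.44004 ± 0.09995 → (0.3401, 0.5400).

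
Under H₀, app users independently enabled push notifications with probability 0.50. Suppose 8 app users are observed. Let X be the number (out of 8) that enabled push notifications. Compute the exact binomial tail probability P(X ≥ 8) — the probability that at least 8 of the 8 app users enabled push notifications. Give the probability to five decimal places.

X is binomial with n = 8 and p = 0.50.
P(X ≥ 8) = C(8,8)·0.50^8·0.50^0.
= 0.003906 = 0.00391.

P = 0.00391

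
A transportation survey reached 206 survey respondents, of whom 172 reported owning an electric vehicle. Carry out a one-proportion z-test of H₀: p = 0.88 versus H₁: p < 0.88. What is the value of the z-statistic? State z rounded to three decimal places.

z = -1.990

p̂ = 172/206 = 0.83495.
SE₀ = √(0.88·0.12/206) = 0.022641.
z = (0.83495 − 0.88)/0.022641 = -0.04505/0.022641 = -1.990.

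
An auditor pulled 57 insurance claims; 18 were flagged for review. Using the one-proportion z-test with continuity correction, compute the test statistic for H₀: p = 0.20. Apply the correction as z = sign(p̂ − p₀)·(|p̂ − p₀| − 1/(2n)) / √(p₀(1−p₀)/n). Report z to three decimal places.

z = 2.020

Sample proportion p̂ = 18/57 = 0.31579. p̂ − p₀ = 0.115789.
1/(2n) = 0.008772.
Corrected numerator: |0.115789| − 0.008772 = 0.107017.
Under H₀, SE = √(p₀(1−p₀)/n) = √(0.20·0.80/57) = √0.002807018 = 0.052981.
z = +0.107017/0.052981 = 2.020.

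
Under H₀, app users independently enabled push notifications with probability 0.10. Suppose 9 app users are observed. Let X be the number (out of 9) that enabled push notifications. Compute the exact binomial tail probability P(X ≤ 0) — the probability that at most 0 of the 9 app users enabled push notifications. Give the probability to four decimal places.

X is binomial with n = 9 and p = 0.10.
P(X ≤ 0) = C(9,0)·0.10^0·0.90^9.
= 0.387420 = 0.3874.

P = 0.3874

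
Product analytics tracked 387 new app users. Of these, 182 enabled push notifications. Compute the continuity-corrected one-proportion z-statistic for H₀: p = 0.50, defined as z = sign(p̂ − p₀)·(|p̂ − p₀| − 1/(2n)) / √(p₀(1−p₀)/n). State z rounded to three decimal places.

z = -1.118

Sample proportion p̂ = 182/387 = 0.47028. p̂ − p₀ = -0.029716.
Continuity correction 1/(2n) = 1/774 = 0.001292.
Corrected numerator: |-0.029716| − 0.001292 = 0.028424.
Under H₀, SE = √(p₀(1−p₀)/n) = √(0.50·0.50/387) = √0.000645995 = 0.025416.
z = −0.028424/0.025416 = -1.118.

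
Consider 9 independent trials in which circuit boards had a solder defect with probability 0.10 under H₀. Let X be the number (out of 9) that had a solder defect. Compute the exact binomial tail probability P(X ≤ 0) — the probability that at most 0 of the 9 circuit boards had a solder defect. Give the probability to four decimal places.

X ~ Binomial(n=9, p=0.10).
P(X ≤ 0) = C(9,0)·0.10^0·0.90^9.
= 0.387420 = 0.3874.

P = 0.3874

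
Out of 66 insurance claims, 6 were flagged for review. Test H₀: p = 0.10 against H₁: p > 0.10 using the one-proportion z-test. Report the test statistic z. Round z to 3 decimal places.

z = -0.246

With x = 6 successes in n = 66, p̂ = 0.09091.
Under H₀, SE = √(p₀(1−p₀)/n) = √(0.10·0.90/66) = √0.001363636 = 0.036927.
Test statistic: z = -0.00909/0.036927 = -0.246.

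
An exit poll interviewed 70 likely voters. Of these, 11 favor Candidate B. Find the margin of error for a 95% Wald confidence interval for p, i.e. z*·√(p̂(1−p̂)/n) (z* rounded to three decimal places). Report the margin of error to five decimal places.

ME = 0.08526

With x = 11 successes in n = 70, p̂ = 0.15714.
Standard error of p̂: √(0.132449/70) = √0.001892128 = 0.043499.
For 95% confidence, z* = 1.960.
ME = 1.960·0.043499 = 0.08526.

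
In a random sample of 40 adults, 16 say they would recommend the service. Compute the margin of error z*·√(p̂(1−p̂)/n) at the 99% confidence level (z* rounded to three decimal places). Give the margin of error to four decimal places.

The sample proportion is 16/40 = 0.40000.
SE(p̂) = √(0.40000·0.60000/40) = 0.077460.
z* = 2.576 at the 99% level.
Margin of error = z*·SE = 2.576 × 0.077460 = 0.1995.

ME = 0.1995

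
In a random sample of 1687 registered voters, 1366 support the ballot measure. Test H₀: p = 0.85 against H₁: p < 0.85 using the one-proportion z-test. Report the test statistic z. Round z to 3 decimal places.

p̂ = 1366/1687 = 0.80972.
SE₀ = √(0.85·0.15/1687) = 0.008694.
z = (0.80972 − 0.85)/0.008694 = -0.04028/0.008694 = -4.633.

z = -4.633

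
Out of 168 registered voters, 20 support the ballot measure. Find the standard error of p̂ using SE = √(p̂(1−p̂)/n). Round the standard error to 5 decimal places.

SE = 0.02499

p̂ = 20/168 = 0.11905.
p̂(1−p̂) = 0.104877.
Dividing by n and taking the root: √0.000624268 = 0.02499.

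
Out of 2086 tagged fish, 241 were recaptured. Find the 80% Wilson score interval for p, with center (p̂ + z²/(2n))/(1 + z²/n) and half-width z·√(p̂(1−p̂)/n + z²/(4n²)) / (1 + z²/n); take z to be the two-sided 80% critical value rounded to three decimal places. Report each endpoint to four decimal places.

(0.1069, 0.1248)

Here p̂ = 241/2086 = 0.11553 and z = 1.282 (z² = 1.643524).
1 + z²/n = 1.000788.
Center = (0.11553 + 0.000394)/1.000788 = 0.11583.
Radicand: p̂(1−p̂)/n + z²/(4n²) = 0.000048986 + 0.000000094 = 0.000049080.
Half-width = z·√(radicand)/denom = 1.282·0.007006/1.000788 = 0.00897.
CI: 0.11583 ± 0.00897 = (0.1069, 0.1248).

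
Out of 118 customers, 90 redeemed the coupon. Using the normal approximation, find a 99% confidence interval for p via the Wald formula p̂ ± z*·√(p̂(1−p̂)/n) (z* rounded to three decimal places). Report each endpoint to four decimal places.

p̂ = 90/118 = 0.76271.
SE = √(p̂(1−p̂)/n) = √(0.180982/118) = 0.039163.
For 99% confidence, z* = 2.576.
Margin of error: 2.576 × 0.039163 = 0.10088.
CI: 0.76271 ± 0.10088 = (0.6618, 0.8636).

(0.6618, 0.8636)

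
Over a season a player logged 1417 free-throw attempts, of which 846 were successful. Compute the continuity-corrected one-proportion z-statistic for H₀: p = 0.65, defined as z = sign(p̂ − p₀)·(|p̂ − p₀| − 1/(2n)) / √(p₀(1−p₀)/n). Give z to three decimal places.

z = -4.152

The sample proportion is 846/1417 = 0.59704. p̂ − p₀ = -0.052964.
Continuity correction 1/(2n) = 1/2834 = 0.000353.
Corrected numerator: |-0.052964| − 0.000353 = 0.052611.
SE₀ = √(0.65·0.35/1417) = 0.012671.
z = −0.052611/0.012671 = -4.152.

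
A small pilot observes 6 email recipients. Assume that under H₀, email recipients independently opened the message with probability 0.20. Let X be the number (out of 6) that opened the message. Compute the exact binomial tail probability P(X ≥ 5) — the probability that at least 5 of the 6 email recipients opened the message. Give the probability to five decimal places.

X is binomial with n = 6 and p = 0.20.
P(X ≥ 5) = C(6,5)·0.20^5·0.80^1 + C(6,6)·0.20^6·0.80^0.
= 0.001536 + 0.000064 = 0.00160.

P = 0.00160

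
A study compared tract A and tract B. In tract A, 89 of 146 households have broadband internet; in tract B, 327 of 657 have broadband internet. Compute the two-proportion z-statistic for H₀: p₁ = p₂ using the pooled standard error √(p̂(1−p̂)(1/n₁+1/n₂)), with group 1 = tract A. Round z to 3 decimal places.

p̂₁ = 89/146 = 0.60959, p̂₂ = 327/657 = 0.49772.
Pooled p̂ = (89+327)/(146+657) = 416/803 = 0.51806.
Pooled SE = √[0.2496739·0.00837139] ≈ 0.045718.
z = 0.11187/0.045718 = 2.447.

z = 2.447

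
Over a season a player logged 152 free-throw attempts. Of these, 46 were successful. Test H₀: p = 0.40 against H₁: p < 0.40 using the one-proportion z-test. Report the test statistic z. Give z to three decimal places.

z = -2.450

The sample proportion is 46/152 = 0.30263.
SE₀ = √(0.40·0.60/152) = 0.039736.
z = (p̂ − p₀)/SE = (0.30263 − 0.40)/0.039736 = -2.450.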